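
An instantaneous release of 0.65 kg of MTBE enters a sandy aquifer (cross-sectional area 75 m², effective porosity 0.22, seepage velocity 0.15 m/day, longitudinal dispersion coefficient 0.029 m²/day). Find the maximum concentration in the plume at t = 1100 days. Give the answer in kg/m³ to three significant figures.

The peak of an instantaneous 1D plume sits at x = vt; there the Gaussian factor is 1 and C_max = M/(n_e·A·√(4πDt)), where n_e·A is the pore area the mass is dissolved in.
√(4πDt) = √(4π × 0.029 × 1100) = 20.02 m, so C_max = 0.65/(0.22 × 75 × 20.02) = 0.00197 kg/m³.

0.00197 kg/m³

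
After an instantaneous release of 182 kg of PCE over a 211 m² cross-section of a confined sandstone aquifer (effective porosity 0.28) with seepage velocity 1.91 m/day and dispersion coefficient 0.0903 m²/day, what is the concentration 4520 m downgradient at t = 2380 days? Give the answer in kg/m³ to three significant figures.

0.0273 kg/m³

For an instantaneous plane source, C(x,t) = M/(n_e·A·√(4πDt)) · exp(−(x−vt)²/(4Dt)), with n_e·A the pore (flow) area.
Plume center vt = 1.91 × 2380 = 4545.8 m, so the well at 4520 m is 25.8 m upgradient of the peak.
√(4πDt) = 51.97 m, giving peak height M/(n_e·A·√(4πDt)) = 182/(0.28 × 211 × 51.97) = 0.05928 kg/m³.
(x−vt)²/(4Dt) = (-25.8)²/(4 × 0.0903 × 2380) = 0.7743; exp(−0.7743) = 0.4610.
C = 0.05928 × 0.4610 = 0.0273 kg/m³.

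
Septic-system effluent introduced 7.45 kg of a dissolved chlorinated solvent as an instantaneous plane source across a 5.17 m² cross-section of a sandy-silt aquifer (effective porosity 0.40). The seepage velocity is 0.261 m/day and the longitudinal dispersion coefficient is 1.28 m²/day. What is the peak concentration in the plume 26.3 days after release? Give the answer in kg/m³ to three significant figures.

0.175 kg/m³

The peak of an instantaneous 1D plume sits at x = vt; there the Gaussian factor is 1 and C_max = M/(n_e·A·√(4πDt)), where n_e·A is the pore area the mass is dissolved in.
√(4πDt) = √(4π × 1.28 × 26.3) = 20.57 m, so C_max = 7.45/(0.40 × 5.17 × 20.57) = 0.175 kg/m³.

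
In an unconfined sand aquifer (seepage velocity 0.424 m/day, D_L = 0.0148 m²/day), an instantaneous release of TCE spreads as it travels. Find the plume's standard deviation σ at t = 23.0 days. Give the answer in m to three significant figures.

Dispersive spreading gives a Gaussian with σ² = 2Dt; advection only shifts the center.
σ = √(2 × 0.0148 × 23.0) = 0.825 m.

0.825 m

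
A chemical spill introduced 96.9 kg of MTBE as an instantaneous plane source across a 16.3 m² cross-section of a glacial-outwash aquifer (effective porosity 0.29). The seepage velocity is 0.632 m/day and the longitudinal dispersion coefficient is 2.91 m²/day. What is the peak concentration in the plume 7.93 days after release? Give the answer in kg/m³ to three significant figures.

The peak of an instantaneous 1D plume sits at x = vt; there the Gaussian factor is 1 and C_max = M/(n_e·A·√(4πDt)), where n_e·A is the pore area the mass is dissolved in.
√(4πDt) = √(4π × 2.91 × 7.93) = 17.03 m, so C_max = 96.9/(0.29 × 16.3 × 17.03) = 1.20 kg/m³.

1.20 kg/m³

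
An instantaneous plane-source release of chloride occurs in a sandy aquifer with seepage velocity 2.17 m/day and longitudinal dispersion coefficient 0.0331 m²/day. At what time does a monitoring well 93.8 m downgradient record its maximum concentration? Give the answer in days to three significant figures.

For the 1D instantaneous-source solution, setting ∂C/∂t = 0 at fixed x gives v²t² + 2Dt − x² = 0, so t = (√(D² + v²x²) − D)/v².
√(D² + v²x²) = √(0.0331² + 2.17² × 93.8²) = 203.5; v² = 4.7089.
t = (203.5 − 0.0331)/4.7089 = 43.2 days (vs. the pure-advection estimate x/v = 43.2 d).

43.2 days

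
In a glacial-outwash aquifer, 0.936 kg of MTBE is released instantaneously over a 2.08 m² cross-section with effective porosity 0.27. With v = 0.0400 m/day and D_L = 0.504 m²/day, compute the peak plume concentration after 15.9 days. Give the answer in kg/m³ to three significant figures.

The peak of an instantaneous 1D plume sits at x = vt; there the Gaussian factor is 1 and C_max = M/(n_e·A·√(4πDt)), where n_e·A is the pore area the mass is dissolved in.
√(4πDt) = √(4π × 0.504 × 15.9) = 10.04 m, so C_max = 0.936/(0.27 × 2.08 × 10.04) = 0.166 kg/m³.

0.166 kg/m³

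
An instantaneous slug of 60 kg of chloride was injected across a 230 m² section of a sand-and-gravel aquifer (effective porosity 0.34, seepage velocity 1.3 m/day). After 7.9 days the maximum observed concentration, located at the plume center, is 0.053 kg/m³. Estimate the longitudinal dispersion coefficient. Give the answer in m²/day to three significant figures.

At the plume center C_max = M/(n_e·A·√(4πDt)), so D = M²/(4πt·(n_e·A·C_max)²).
n_e·A·C_max = 0.34 × 230 × 0.053 = 4.145 kg/m.
D = 60²/(4π × 7.9 × 4.145²) = 2.11 m²/day.

2.11 m²/day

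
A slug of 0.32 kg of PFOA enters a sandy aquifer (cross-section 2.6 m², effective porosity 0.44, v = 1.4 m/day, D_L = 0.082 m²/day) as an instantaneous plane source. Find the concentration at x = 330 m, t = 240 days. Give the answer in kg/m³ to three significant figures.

0.0113 kg/m³

For an instantaneous plane source, C(x,t) = M/(n_e·A·√(4πDt)) · exp(−(x−vt)²/(4Dt)), with n_e·A the pore (flow) area.
Plume center vt = 1.4 × 240 = 336 m, so the well at 330 m is 6 m upgradient of the peak.
√(4πDt) = 15.73 m, giving peak height M/(n_e·A·√(4πDt)) = 0.32/(0.44 × 2.6 × 15.73) = 0.01778 kg/m³.
(x−vt)²/(4Dt) = (-6)²/(4 × 0.082 × 240) = 0.4573; exp(−0.4573) = 0.6330.
C = 0.01778 × 0.6330 = 0.0113 kg/m³.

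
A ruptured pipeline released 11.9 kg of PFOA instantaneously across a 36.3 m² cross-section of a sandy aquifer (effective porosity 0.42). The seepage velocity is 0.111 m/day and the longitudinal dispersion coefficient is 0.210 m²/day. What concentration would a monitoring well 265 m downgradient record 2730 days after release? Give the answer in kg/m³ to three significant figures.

For an instantaneous plane source, C(x,t) = M/(n_e·A·√(4πDt)) · exp(−(x−vt)²/(4Dt)), with n_e·A the pore (flow) area.
Plume center vt = 0.111 × 2730 = 303.03 m, so the well at 265 m is 38.03 m upgradient of the peak.
√(4πDt) = 84.88 m, giving peak height M/(n_e·A·√(4πDt)) = 11.9/(0.42 × 36.3 × 84.88) = 0.009196 kg/m³.
(x−vt)²/(4Dt) = (-38.03)²/(4 × 0.210 × 2730) = 0.6307; exp(−0.6307) = 0.5322.
C = 0.009196 × 0.5322 = 0.00489 kg/m³.

0.00489 kg/m³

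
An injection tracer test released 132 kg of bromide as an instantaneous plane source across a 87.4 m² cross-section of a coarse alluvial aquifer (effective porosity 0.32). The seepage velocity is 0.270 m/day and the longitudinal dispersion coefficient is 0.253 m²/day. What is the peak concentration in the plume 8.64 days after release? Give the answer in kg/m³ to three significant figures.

0.901 kg/m³

The peak of an instantaneous 1D plume sits at x = vt; there the Gaussian factor is 1 and C_max = M/(n_e·A·√(4πDt)), where n_e·A is the pore area the mass is dissolved in.
√(4πDt) = √(4π × 0.253 × 8.64) = 5.241 m, so C_max = 132/(0.32 × 87.4 × 5.241) = 0.901 kg/m³.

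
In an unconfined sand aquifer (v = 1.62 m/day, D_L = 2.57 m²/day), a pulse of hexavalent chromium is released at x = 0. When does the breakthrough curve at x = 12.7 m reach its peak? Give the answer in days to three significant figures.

For the 1D instantaneous-source solution, setting ∂C/∂t = 0 at fixed x gives v²t² + 2Dt − x² = 0, so t = (√(D² + v²x²) − D)/v².
√(D² + v²x²) = √(2.57² + 1.62² × 12.7²) = 20.73; v² = 2.6244.
t = (20.73 − 2.57)/2.6244 = 6.92 days (vs. the pure-advection estimate x/v = 7.84 d).

6.92 days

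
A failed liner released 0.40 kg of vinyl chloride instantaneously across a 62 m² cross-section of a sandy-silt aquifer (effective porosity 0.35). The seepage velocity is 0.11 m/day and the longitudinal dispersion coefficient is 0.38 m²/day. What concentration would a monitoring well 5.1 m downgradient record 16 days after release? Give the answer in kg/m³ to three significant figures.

0.00133 kg/m³

For an instantaneous plane source, C(x,t) = M/(n_e·A·√(4πDt)) · exp(−(x−vt)²/(4Dt)), with n_e·A the pore (flow) area.
Plume center vt = 0.11 × 16 = 1.76 m, so the well at 5.1 m is 3.34 m downgradient of the peak.
√(4πDt) = 8.741 m, giving peak height M/(n_e·A·√(4πDt)) = 0.40/(0.35 × 62 × 8.741) = 0.002109 kg/m³.
(x−vt)²/(4Dt) = (3.34)²/(4 × 0.38 × 16) = 0.4587; exp(−0.4587) = 0.6321.
C = 0.002109 × 0.6321 = 0.00133 kg/m³.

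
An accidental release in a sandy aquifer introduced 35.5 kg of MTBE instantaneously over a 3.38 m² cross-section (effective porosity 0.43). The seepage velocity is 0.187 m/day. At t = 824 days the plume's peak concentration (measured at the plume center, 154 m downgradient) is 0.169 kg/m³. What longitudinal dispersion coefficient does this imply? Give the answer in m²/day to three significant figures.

At the plume center C_max = M/(n_e·A·√(4πDt)), so D = M²/(4πt·(n_e·A·C_max)²).
n_e·A·C_max = 0.43 × 3.38 × 0.169 = 0.2456 kg/m.
D = 35.5²/(4π × 824 × 0.2456²) = 2.02 m²/day.

2.02 m²/day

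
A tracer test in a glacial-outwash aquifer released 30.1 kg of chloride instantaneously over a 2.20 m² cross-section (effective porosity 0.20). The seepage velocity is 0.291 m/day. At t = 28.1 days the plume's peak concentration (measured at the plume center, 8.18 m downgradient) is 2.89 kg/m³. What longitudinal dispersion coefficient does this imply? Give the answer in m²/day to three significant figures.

At the plume center C_max = M/(n_e·A·√(4πDt)), so D = M²/(4πt·(n_e·A·C_max)²).
n_e·A·C_max = 0.20 × 2.20 × 2.89 = 1.272 kg/m.
D = 30.1²/(4π × 28.1 × 1.272²) = 1.59 m²/day.

1.59 m²/day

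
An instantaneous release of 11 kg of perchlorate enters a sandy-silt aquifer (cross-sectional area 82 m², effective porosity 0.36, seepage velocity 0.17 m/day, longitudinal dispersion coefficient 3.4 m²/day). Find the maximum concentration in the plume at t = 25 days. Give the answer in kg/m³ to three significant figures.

The peak of an instantaneous 1D plume sits at x = vt; there the Gaussian factor is 1 and C_max = M/(n_e·A·√(4πDt)), where n_e·A is the pore area the mass is dissolved in.
√(4πDt) = √(4π × 3.4 × 25) = 32.68 m, so C_max = 11/(0.36 × 82 × 32.68) = 0.0114 kg/m³.

0.0114 kg/m³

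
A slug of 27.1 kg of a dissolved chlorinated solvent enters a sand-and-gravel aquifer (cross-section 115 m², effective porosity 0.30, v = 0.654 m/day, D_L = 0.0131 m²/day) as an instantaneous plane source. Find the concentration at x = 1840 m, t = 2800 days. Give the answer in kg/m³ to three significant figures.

0.0216 kg/m³

For an instantaneous plane source, C(x,t) = M/(n_e·A·√(4πDt)) · exp(−(x−vt)²/(4Dt)), with n_e·A the pore (flow) area.
Plume center vt = 0.654 × 2800 = 1831.2 m, so the well at 1840 m is 8.8 m downgradient of the peak.
√(4πDt) = 21.47 m, giving peak height M/(n_e·A·√(4πDt)) = 27.1/(0.30 × 115 × 21.47) = 0.03659 kg/m³.
(x−vt)²/(4Dt) = (8.8)²/(4 × 0.0131 × 2800) = 0.5278; exp(−0.5278) = 0.5899.
C = 0.03659 × 0.5899 = 0.0216 kg/m³.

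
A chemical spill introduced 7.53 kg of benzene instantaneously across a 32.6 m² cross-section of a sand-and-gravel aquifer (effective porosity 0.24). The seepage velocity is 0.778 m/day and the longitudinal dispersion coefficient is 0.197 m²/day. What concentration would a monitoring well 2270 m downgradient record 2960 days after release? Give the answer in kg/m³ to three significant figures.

For an instantaneous plane source, C(x,t) = M/(n_e·A·√(4πDt)) · exp(−(x−vt)²/(4Dt)), with n_e·A the pore (flow) area.
Plume center vt = 0.778 × 2960 = 2302.88 m, so the well at 2270 m is 32.88 m upgradient of the peak.
√(4πDt) = 85.60 m, giving peak height M/(n_e·A·√(4πDt)) = 7.53/(0.24 × 32.6 × 85.60) = 0.01124 kg/m³.
(x−vt)²/(4Dt) = (-32.88)²/(4 × 0.197 × 2960) = 0.4635; exp(−0.4635) = 0.6291.
C = 0.01124 × 0.6291 = 0.00707 kg/m³.

0.00707 kg/m³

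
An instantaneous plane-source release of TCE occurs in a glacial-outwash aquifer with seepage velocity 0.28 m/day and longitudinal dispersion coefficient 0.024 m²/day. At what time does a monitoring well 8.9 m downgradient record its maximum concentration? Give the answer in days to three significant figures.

31.5 days

For the 1D instantaneous-source solution, setting ∂C/∂t = 0 at fixed x gives v²t² + 2Dt − x² = 0, so t = (√(D² + v²x²) − D)/v².
√(D² + v²x²) = √(0.024² + 0.28² × 8.9²) = 2.492; v² = 0.0784.
t = (2.492 − 0.024)/0.0784 = 31.5 days (vs. the pure-advection estimate x/v = 31.8 d).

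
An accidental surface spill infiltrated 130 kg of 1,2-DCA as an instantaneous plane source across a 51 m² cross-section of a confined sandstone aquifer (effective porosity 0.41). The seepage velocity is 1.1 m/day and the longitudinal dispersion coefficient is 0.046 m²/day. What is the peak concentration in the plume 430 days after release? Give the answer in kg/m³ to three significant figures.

The peak of an instantaneous 1D plume sits at x = vt; there the Gaussian factor is 1 and C_max = M/(n_e·A·√(4πDt)), where n_e·A is the pore area the mass is dissolved in.
√(4πDt) = √(4π × 0.046 × 430) = 15.77 m, so C_max = 130/(0.41 × 51 × 15.77) = 0.394 kg/m³.

0.394 kg/m³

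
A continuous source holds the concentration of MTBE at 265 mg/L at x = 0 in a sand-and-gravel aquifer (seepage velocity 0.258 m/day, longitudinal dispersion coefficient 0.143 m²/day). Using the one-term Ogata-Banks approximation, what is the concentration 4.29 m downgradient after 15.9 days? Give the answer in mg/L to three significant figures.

For a continuous step input, C/C₀ ≈ ½·erfc((x−vt)/(2√(Dt))).
vt = 0.258 × 15.9 = 4.1022 m and 2√(Dt) = 2√(0.143 × 15.9) = 3.016 m.
Argument (x−vt)/(2√(Dt)) = (4.29 − 4.1022)/3.016 = 0.06227; ½·erfc(0.06227) = 0.4649.
C = 265 × 0.4649 = 123 mg/L.

123 mg/L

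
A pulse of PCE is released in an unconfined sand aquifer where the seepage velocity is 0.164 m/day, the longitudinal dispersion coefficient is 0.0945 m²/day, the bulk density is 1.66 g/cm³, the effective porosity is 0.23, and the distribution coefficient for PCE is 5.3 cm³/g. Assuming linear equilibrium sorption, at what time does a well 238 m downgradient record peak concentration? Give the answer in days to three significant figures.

56800 days

Retardation factor R = 1 + ρ_b·K_d/n = 1 + 1.66 × 5.3/0.23 = 39.25.
Sorption retards both mechanisms: v_R = v/R = 0.004178 m/day, D_R = D/R = 0.002408 m²/day.
Peak time from v_R²t² + 2D_R t − x² = 0: t = (√(D_R² + v_R²x²) − D_R)/v_R².
√(D_R² + v_R²x²) = √(0.002408² + 0.004178² × 238²) = 0.9944; v_R² = 1.746e-05.
t = (0.9944 − 0.002408)/1.746e-05 = 56800 days.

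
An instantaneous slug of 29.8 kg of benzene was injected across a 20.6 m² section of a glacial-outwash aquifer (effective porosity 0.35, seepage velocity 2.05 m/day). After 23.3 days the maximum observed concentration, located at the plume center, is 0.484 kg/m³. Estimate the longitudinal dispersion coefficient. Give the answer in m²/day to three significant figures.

At the plume center C_max = M/(n_e·A·√(4πDt)), so D = M²/(4πt·(n_e·A·C_max)²).
n_e·A·C_max = 0.35 × 20.6 × 0.484 = 3.490 kg/m.
D = 29.8²/(4π × 23.3 × 3.490²) = 0.249 m²/day.

0.249 m²/day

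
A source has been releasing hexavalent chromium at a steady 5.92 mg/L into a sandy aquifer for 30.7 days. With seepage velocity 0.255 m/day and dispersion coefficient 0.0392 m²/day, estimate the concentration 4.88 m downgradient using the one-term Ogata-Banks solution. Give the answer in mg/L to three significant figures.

5.75 mg/L

For a continuous step input, C/C₀ ≈ ½·erfc((x−vt)/(2√(Dt))).
vt = 0.255 × 30.7 = 7.8285 m and 2√(Dt) = 2√(0.0392 × 30.7) = 2.194 m.
Argument (x−vt)/(2√(Dt)) = (4.88 − 7.8285)/2.194 = -1.344; ½·erfc(-1.344) = 0.9713.
C = 5.92 × 0.9713 = 5.75 mg/L.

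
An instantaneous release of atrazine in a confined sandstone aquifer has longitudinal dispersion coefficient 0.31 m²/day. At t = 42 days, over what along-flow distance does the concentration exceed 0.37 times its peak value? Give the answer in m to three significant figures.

14.4 m

The plume is Gaussian with σ = √(2Dt) = √(2 × 0.31 × 42) = 5.103 m.
C/C_peak = exp(−Δx²/(2σ²)) = 0.37 ⇒ Δx = σ·√(−2 ln 0.37) = 5.103 × 1.410 = 7.195 m.
Width = 2Δx = 14.4 m.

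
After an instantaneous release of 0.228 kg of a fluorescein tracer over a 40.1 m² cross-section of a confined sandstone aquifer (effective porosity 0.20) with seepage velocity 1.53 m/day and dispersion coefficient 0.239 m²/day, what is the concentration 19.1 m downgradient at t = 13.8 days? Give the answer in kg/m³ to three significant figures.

For an instantaneous plane source, C(x,t) = M/(n_e·A·√(4πDt)) · exp(−(x−vt)²/(4Dt)), with n_e·A the pore (flow) area.
Plume center vt = 1.53 × 13.8 = 21.114 m, so the well at 19.1 m is 2.014 m upgradient of the peak.
√(4πDt) = 6.438 m, giving peak height M/(n_e·A·√(4πDt)) = 0.228/(0.20 × 40.1 × 6.438) = 0.004416 kg/m³.
(x−vt)²/(4Dt) = (-2.014)²/(4 × 0.239 × 13.8) = 0.3075; exp(−0.3075) = 0.7353.
C = 0.004416 × 0.7353 = 0.00325 kg/m³.

0.00325 kg/m³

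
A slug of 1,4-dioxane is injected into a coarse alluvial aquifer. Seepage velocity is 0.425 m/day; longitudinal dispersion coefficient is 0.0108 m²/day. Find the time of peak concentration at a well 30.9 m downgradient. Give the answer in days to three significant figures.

For the 1D instantaneous-source solution, setting ∂C/∂t = 0 at fixed x gives v²t² + 2Dt − x² = 0, so t = (√(D² + v²x²) − D)/v².
√(D² + v²x²) = √(0.0108² + 0.425² × 30.9²) = 13.13; v² = 0.180625.
t = (13.13 − 0.0108)/0.180625 = 72.6 days (vs. the pure-advection estimate x/v = 72.7 d).

72.6 days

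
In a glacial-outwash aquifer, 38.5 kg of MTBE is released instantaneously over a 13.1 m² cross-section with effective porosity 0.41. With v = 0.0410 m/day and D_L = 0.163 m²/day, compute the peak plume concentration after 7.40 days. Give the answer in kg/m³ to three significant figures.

1.84 kg/m³

The peak of an instantaneous 1D plume sits at x = vt; there the Gaussian factor is 1 and C_max = M/(n_e·A·√(4πDt)), where n_e·A is the pore area the mass is dissolved in.
√(4πDt) = √(4π × 0.163 × 7.40) = 3.893 m, so C_max = 38.5/(0.41 × 13.1 × 3.893) = 1.84 kg/m³.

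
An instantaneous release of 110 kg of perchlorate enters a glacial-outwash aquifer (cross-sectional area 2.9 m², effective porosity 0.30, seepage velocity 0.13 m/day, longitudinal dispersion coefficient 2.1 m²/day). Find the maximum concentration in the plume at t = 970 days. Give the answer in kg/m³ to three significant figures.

0.790 kg/m³

The peak of an instantaneous 1D plume sits at x = vt; there the Gaussian factor is 1 and C_max = M/(n_e·A·√(4πDt)), where n_e·A is the pore area the mass is dissolved in.
√(4πDt) = √(4π × 2.1 × 970) = 160.0 m, so C_max = 110/(0.30 × 2.9 × 160.0) = 0.790 kg/m³.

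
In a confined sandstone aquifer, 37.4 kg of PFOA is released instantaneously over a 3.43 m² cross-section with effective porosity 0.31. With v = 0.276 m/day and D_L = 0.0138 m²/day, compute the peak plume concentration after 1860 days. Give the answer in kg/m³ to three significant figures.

The peak of an instantaneous 1D plume sits at x = vt; there the Gaussian factor is 1 and C_max = M/(n_e·A·√(4πDt)), where n_e·A is the pore area the mass is dissolved in.
√(4πDt) = √(4π × 0.0138 × 1860) = 17.96 m, so C_max = 37.4/(0.31 × 3.43 × 17.96) = 1.96 kg/m³.

1.96 kg/m³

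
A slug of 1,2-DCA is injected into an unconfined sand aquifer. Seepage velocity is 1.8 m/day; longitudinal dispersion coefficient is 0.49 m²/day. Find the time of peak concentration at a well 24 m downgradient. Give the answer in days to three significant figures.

13.2 days

For the 1D instantaneous-source solution, setting ∂C/∂t = 0 at fixed x gives v²t² + 2Dt − x² = 0, so t = (√(D² + v²x²) − D)/v².
√(D² + v²x²) = √(0.49² + 1.8² × 24²) = 43.20; v² = 3.24.
t = (43.20 − 0.49)/3.24 = 13.2 days (vs. the pure-advection estimate x/v = 13.3 d).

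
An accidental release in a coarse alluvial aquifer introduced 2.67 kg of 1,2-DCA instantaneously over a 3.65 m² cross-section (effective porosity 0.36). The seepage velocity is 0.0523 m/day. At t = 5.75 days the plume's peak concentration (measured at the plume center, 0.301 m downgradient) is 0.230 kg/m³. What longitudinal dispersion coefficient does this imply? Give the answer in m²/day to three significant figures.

1.08 m²/day

At the plume center C_max = M/(n_e·A·√(4πDt)), so D = M²/(4πt·(n_e·A·C_max)²).
n_e·A·C_max = 0.36 × 3.65 × 0.230 = 0.3022 kg/m.
D = 2.67²/(4π × 5.75 × 0.3022²) = 1.08 m²/day.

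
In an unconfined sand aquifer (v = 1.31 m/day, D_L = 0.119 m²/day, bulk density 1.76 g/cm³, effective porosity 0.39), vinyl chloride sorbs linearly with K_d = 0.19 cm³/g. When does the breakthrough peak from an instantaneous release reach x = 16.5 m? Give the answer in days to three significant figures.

Retardation factor R = 1 + ρ_b·K_d/n = 1 + 1.76 × 0.19/0.39 = 1.857.
Sorption retards both mechanisms: v_R = v/R = 0.7054 m/day, D_R = D/R = 0.06408 m²/day.
Peak time from v_R²t² + 2D_R t − x² = 0: t = (√(D_R² + v_R²x²) − D_R)/v_R².
√(D_R² + v_R²x²) = √(0.06408² + 0.7054² × 16.5²) = 11.64; v_R² = 0.4976.
t = (11.64 − 0.06408)/0.4976 = 23.3 days.

23.3 days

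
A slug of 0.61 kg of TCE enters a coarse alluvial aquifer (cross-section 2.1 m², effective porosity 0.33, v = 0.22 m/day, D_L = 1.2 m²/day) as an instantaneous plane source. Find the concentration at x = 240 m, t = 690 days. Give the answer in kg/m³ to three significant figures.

For an instantaneous plane source, C(x,t) = M/(n_e·A·√(4πDt)) · exp(−(x−vt)²/(4Dt)), with n_e·A the pore (flow) area.
Plume center vt = 0.22 × 690 = 151.8 m, so the well at 240 m is 88.2 m downgradient of the peak.
√(4πDt) = 102.0 m, giving peak height M/(n_e·A·√(4πDt)) = 0.61/(0.33 × 2.1 × 102.0) = 0.008630 kg/m³.
(x−vt)²/(4Dt) = (88.2)²/(4 × 1.2 × 690) = 2.349; exp(−2.349) = 0.09546.
C = 0.008630 × 0.09546 = 0.000824 kg/m³.

0.000824 kg/m³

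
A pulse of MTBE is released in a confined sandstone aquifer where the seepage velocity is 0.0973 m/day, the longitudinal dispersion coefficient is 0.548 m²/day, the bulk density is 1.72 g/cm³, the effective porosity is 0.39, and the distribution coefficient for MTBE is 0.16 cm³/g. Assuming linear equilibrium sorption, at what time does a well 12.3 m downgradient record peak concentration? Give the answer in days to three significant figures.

138 days

Retardation factor R = 1 + ρ_b·K_d/n = 1 + 1.72 × 0.16/0.39 = 1.706.
Sorption retards both mechanisms: v_R = v/R = 0.05703 m/day, D_R = D/R = 0.3212 m²/day.
Peak time from v_R²t² + 2D_R t − x² = 0: t = (√(D_R² + v_R²x²) − D_R)/v_R².
√(D_R² + v_R²x²) = √(0.3212² + 0.05703² × 12.3²) = 0.7715; v_R² = 0.003252.
t = (0.7715 − 0.3212)/0.003252 = 138 days.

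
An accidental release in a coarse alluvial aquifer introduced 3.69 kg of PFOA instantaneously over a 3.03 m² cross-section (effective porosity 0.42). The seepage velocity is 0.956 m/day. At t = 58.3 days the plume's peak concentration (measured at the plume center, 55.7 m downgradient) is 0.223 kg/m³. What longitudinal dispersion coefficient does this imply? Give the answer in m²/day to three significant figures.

0.231 m²/day

At the plume center C_max = M/(n_e·A·√(4πDt)), so D = M²/(4πt·(n_e·A·C_max)²).
n_e·A·C_max = 0.42 × 3.03 × 0.223 = 0.2838 kg/m.
D = 3.69²/(4π × 58.3 × 0.2838²) = 0.231 m²/day.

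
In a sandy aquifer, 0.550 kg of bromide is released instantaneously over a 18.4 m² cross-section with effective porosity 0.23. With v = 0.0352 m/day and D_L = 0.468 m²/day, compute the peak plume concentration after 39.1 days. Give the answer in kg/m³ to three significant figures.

0.00857 kg/m³

The peak of an instantaneous 1D plume sits at x = vt; there the Gaussian factor is 1 and C_max = M/(n_e·A·√(4πDt)), where n_e·A is the pore area the mass is dissolved in.
√(4πDt) = √(4π × 0.468 × 39.1) = 15.16 m, so C_max = 0.550/(0.23 × 18.4 × 15.16) = 0.00857 kg/m³.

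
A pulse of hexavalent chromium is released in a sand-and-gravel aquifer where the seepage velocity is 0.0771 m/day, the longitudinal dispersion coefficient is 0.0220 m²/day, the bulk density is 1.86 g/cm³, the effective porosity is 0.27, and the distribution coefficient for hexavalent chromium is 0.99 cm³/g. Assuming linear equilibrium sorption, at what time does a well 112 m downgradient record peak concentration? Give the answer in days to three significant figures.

11300 days

Retardation factor R = 1 + ρ_b·K_d/n = 1 + 1.86 × 0.99/0.27 = 7.820.
Sorption retards both mechanisms: v_R = v/R = 0.009859 m/day, D_R = D/R = 0.002813 m²/day.
Peak time from v_R²t² + 2D_R t − x² = 0: t = (√(D_R² + v_R²x²) − D_R)/v_R².
√(D_R² + v_R²x²) = √(0.002813² + 0.009859² × 112²) = 1.104; v_R² = 9.720e-05.
t = (1.104 − 0.002813)/9.720e-05 = 11300 days.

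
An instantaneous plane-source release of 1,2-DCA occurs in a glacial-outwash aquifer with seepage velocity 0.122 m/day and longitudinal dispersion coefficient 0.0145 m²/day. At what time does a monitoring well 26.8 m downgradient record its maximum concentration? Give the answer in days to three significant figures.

For the 1D instantaneous-source solution, setting ∂C/∂t = 0 at fixed x gives v²t² + 2Dt − x² = 0, so t = (√(D² + v²x²) − D)/v².
√(D² + v²x²) = √(0.0145² + 0.122² × 26.8²) = 3.270; v² = 0.014884.
t = (3.270 − 0.0145)/0.014884 = 219 days (vs. the pure-advection estimate x/v = 220 d).

219 days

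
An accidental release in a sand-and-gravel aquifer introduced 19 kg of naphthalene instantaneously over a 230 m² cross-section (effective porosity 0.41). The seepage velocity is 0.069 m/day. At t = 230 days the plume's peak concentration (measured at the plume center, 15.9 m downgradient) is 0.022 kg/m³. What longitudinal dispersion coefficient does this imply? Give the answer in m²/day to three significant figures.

At the plume center C_max = M/(n_e·A·√(4πDt)), so D = M²/(4πt·(n_e·A·C_max)²).
n_e·A·C_max = 0.41 × 230 × 0.022 = 2.075 kg/m.
D = 19²/(4π × 230 × 2.075²) = 0.0290 m²/day.

0.0290 m²/day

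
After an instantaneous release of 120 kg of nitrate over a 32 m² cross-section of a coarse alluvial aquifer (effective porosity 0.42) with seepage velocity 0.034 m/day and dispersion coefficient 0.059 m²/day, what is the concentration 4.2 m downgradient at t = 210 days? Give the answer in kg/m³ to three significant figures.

For an instantaneous plane source, C(x,t) = M/(n_e·A·√(4πDt)) · exp(−(x−vt)²/(4Dt)), with n_e·A the pore (flow) area.
Plume center vt = 0.034 × 210 = 7.14 m, so the well at 4.2 m is 2.94 m upgradient of the peak.
√(4πDt) = 12.48 m, giving peak height M/(n_e·A·√(4πDt)) = 120/(0.42 × 32 × 12.48) = 0.7154 kg/m³.
(x−vt)²/(4Dt) = (-2.94)²/(4 × 0.059 × 210) = 0.1744; exp(−0.1744) = 0.8400.
C = 0.7154 × 0.8400 = 0.601 kg/m³.

0.601 kg/m³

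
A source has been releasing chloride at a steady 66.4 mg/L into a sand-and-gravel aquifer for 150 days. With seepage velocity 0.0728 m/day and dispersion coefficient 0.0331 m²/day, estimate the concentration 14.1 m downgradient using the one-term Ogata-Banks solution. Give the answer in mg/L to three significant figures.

For a continuous step input, C/C₀ ≈ ½·erfc((x−vt)/(2√(Dt))).
vt = 0.0728 × 150 = 10.92 m and 2√(Dt) = 2√(0.0331 × 150) = 4.456 m.
Argument (x−vt)/(2√(Dt)) = (14.1 − 10.92)/4.456 = 0.7136; ½·erfc(0.7136) = 0.1564.
C = 66.4 × 0.1564 = 10.4 mg/L.

10.4 mg/L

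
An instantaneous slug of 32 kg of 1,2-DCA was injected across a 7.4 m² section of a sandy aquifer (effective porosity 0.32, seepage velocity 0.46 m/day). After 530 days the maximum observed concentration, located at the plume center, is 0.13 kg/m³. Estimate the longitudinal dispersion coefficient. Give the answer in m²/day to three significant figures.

At the plume center C_max = M/(n_e·A·√(4πDt)), so D = M²/(4πt·(n_e·A·C_max)²).
n_e·A·C_max = 0.32 × 7.4 × 0.13 = 0.3078 kg/m.
D = 32²/(4π × 530 × 0.3078²) = 1.62 m²/day.

1.62 m²/day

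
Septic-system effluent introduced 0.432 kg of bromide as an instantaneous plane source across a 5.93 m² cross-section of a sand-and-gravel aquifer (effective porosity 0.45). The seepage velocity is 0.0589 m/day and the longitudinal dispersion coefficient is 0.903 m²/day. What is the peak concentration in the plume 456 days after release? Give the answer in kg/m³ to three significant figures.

0.00225 kg/m³

The peak of an instantaneous 1D plume sits at x = vt; there the Gaussian factor is 1 and C_max = M/(n_e·A·√(4πDt)), where n_e·A is the pore area the mass is dissolved in.
√(4πDt) = √(4π × 0.903 × 456) = 71.93 m, so C_max = 0.432/(0.45 × 5.93 × 71.93) = 0.00225 kg/m³.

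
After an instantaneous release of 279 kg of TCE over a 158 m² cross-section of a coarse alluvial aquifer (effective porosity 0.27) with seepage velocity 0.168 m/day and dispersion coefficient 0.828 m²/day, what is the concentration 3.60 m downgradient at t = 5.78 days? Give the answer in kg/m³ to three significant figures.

For an instantaneous plane source, C(x,t) = M/(n_e·A·√(4πDt)) · exp(−(x−vt)²/(4Dt)), with n_e·A the pore (flow) area.
Plume center vt = 0.168 × 5.78 = 0.97104 m, so the well at 3.60 m is 2.62896 m downgradient of the peak.
√(4πDt) = 7.755 m, giving peak height M/(n_e·A·√(4πDt)) = 279/(0.27 × 158 × 7.755) = 0.8433 kg/m³.
(x−vt)²/(4Dt) = (2.62896)²/(4 × 0.828 × 5.78) = 0.3610; exp(−0.3610) = 0.6970.
C = 0.8433 × 0.6970 = 0.588 kg/m³.

0.588 kg/m³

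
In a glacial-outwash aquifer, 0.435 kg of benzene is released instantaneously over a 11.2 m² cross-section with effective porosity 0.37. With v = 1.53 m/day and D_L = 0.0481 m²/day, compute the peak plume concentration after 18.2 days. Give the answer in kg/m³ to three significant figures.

The peak of an instantaneous 1D plume sits at x = vt; there the Gaussian factor is 1 and C_max = M/(n_e·A·√(4πDt)), where n_e·A is the pore area the mass is dissolved in.
√(4πDt) = √(4π × 0.0481 × 18.2) = 3.317 m, so C_max = 0.435/(0.37 × 11.2 × 3.317) = 0.0316 kg/m³.

0.0316 kg/m³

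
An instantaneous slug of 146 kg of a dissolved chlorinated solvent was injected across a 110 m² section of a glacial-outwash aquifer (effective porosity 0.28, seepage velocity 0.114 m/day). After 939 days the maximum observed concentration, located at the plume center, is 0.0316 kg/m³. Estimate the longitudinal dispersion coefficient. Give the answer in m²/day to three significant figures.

At the plume center C_max = M/(n_e·A·√(4πDt)), so D = M²/(4πt·(n_e·A·C_max)²).
n_e·A·C_max = 0.28 × 110 × 0.0316 = 0.9733 kg/m.
D = 146²/(4π × 939 × 0.9733²) = 1.91 m²/day.

1.91 m²/day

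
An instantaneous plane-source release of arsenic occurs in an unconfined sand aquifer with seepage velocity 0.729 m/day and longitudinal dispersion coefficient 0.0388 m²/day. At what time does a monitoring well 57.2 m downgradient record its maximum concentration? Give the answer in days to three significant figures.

78.4 days

For the 1D instantaneous-source solution, setting ∂C/∂t = 0 at fixed x gives v²t² + 2Dt − x² = 0, so t = (√(D² + v²x²) − D)/v².
√(D² + v²x²) = √(0.0388² + 0.729² × 57.2²) = 41.70; v² = 0.531441.
t = (41.70 − 0.0388)/0.531441 = 78.4 days (vs. the pure-advection estimate x/v = 78.5 d).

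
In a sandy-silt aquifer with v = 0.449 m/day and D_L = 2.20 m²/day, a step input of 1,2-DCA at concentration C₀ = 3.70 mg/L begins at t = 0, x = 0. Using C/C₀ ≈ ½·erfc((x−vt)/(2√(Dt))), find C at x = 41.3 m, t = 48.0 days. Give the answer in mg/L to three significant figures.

0.322 mg/L

For a continuous step input, C/C₀ ≈ ½·erfc((x−vt)/(2√(Dt))).
vt = 0.449 × 48.0 = 21.552 m and 2√(Dt) = 2√(2.20 × 48.0) = 20.55 m.
Argument (x−vt)/(2√(Dt)) = (41.3 − 21.552)/20.55 = 0.9610; ½·erfc(0.9610) = 0.08706.
C = 3.70 × 0.08706 = 0.322 mg/L.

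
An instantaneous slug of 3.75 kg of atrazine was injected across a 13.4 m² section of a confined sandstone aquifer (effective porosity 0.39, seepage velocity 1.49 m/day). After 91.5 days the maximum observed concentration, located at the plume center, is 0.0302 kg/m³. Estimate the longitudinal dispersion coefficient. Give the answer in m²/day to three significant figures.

At the plume center C_max = M/(n_e·A·√(4πDt)), so D = M²/(4πt·(n_e·A·C_max)²).
n_e·A·C_max = 0.39 × 13.4 × 0.0302 = 0.1578 kg/m.
D = 3.75²/(4π × 91.5 × 0.1578²) = 0.491 m²/day.

0.491 m²/day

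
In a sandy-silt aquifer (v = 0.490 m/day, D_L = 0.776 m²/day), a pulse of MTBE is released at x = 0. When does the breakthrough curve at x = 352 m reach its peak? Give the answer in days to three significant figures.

715 days

For the 1D instantaneous-source solution, setting ∂C/∂t = 0 at fixed x gives v²t² + 2Dt − x² = 0, so t = (√(D² + v²x²) − D)/v².
√(D² + v²x²) = √(0.776² + 0.490² × 352²) = 172.5; v² = 0.2401.
t = (172.5 − 0.776)/0.2401 = 715 days (vs. the pure-advection estimate x/v = 718 d).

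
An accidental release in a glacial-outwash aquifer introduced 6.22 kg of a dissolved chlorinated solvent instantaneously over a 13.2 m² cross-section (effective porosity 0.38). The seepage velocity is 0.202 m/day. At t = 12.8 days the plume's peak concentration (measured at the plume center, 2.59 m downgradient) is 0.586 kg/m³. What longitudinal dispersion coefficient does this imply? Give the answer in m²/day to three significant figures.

0.0278 m²/day

At the plume center C_max = M/(n_e·A·√(4πDt)), so D = M²/(4πt·(n_e·A·C_max)²).
n_e·A·C_max = 0.38 × 13.2 × 0.586 = 2.939 kg/m.
D = 6.22²/(4π × 12.8 × 2.939²) = 0.0278 m²/day.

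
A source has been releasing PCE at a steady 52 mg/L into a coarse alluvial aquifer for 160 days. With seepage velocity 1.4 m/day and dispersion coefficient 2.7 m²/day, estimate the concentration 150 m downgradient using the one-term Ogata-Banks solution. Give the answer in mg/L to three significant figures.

For a continuous step input, C/C₀ ≈ ½·erfc((x−vt)/(2√(Dt))).
vt = 1.4 × 160 = 224 m and 2√(Dt) = 2√(2.7 × 160) = 41.57 m.
Argument (x−vt)/(2√(Dt)) = (150 − 224)/41.57 = -1.780; ½·erfc(-1.780) = 0.9941.
C = 52 × 0.9941 = 51.7 mg/L.

51.7 mg/L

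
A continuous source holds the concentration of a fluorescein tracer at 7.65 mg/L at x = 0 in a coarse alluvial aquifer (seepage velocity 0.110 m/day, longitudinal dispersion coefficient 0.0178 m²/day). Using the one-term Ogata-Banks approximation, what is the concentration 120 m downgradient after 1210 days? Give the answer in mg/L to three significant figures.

7.47 mg/L

For a continuous step input, C/C₀ ≈ ½·erfc((x−vt)/(2√(Dt))).
vt = 0.110 × 1210 = 133.1 m and 2√(Dt) = 2√(0.0178 × 1210) = 9.282 m.
Argument (x−vt)/(2√(Dt)) = (120 − 133.1)/9.282 = -1.411; ½·erfc(-1.411) = 0.9770.
C = 7.65 × 0.9770 = 7.47 mg/L.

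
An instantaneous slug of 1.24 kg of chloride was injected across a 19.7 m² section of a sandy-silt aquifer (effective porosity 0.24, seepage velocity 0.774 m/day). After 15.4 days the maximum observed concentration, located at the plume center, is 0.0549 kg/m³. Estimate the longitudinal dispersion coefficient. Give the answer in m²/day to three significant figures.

0.118 m²/day

At the plume center C_max = M/(n_e·A·√(4πDt)), so D = M²/(4πt·(n_e·A·C_max)²).
n_e·A·C_max = 0.24 × 19.7 × 0.0549 = 0.2596 kg/m.
D = 1.24²/(4π × 15.4 × 0.2596²) = 0.118 m²/day.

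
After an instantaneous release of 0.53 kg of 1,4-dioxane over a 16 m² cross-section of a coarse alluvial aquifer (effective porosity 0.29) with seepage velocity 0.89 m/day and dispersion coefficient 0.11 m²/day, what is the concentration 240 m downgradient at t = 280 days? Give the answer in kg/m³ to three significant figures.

0.00292 kg/m³

For an instantaneous plane source, C(x,t) = M/(n_e·A·√(4πDt)) · exp(−(x−vt)²/(4Dt)), with n_e·A the pore (flow) area.
Plume center vt = 0.89 × 280 = 249.2 m, so the well at 240 m is 9.2 m upgradient of the peak.
√(4πDt) = 19.67 m, giving peak height M/(n_e·A·√(4πDt)) = 0.53/(0.29 × 16 × 19.67) = 0.005807 kg/m³.
(x−vt)²/(4Dt) = (-9.2)²/(4 × 0.11 × 280) = 0.6870; exp(−0.6870) = 0.5031.
C = 0.005807 × 0.5031 = 0.00292 kg/m³.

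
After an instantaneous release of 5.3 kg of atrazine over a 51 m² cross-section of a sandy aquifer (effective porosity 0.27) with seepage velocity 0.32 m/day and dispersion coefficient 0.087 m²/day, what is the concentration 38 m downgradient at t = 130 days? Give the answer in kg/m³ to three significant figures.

For an instantaneous plane source, C(x,t) = M/(n_e·A·√(4πDt)) · exp(−(x−vt)²/(4Dt)), with n_e·A the pore (flow) area.
Plume center vt = 0.32 × 130 = 41.6 m, so the well at 38 m is 3.6 m upgradient of the peak.
√(4πDt) = 11.92 m, giving peak height M/(n_e·A·√(4πDt)) = 5.3/(0.27 × 51 × 11.92) = 0.03229 kg/m³.
(x−vt)²/(4Dt) = (-3.6)²/(4 × 0.087 × 130) = 0.2865; exp(−0.2865) = 0.7509.
C = 0.03229 × 0.7509 = 0.0242 kg/m³.

0.0242 kg/m³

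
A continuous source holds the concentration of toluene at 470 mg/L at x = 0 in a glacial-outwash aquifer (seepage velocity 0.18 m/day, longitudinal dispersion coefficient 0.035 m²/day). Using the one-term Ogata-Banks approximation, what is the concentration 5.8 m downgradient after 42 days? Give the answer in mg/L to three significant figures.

398 mg/L

For a continuous step input, C/C₀ ≈ ½·erfc((x−vt)/(2√(Dt))).
vt = 0.18 × 42 = 7.56 m and 2√(Dt) = 2√(0.035 × 42) = 2.425 m.
Argument (x−vt)/(2√(Dt)) = (5.8 − 7.56)/2.425 = -0.7258; ½·erfc(-0.7258) = 0.8477.
C = 470 × 0.8477 = 398 mg/L.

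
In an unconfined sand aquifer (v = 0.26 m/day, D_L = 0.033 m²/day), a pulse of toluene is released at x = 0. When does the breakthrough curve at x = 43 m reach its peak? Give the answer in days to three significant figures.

165 days

For the 1D instantaneous-source solution, setting ∂C/∂t = 0 at fixed x gives v²t² + 2Dt − x² = 0, so t = (√(D² + v²x²) − D)/v².
√(D² + v²x²) = √(0.033² + 0.26² × 43²) = 11.18; v² = 0.0676.
t = (11.18 − 0.033)/0.0676 = 165 days (vs. the pure-advection estimate x/v = 165 d).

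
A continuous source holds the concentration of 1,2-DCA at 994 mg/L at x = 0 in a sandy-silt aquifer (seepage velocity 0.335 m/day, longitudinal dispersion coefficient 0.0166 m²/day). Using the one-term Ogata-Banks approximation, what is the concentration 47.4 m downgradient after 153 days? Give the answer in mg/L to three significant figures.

951 mg/L

For a continuous step input, C/C₀ ≈ ½·erfc((x−vt)/(2√(Dt))).
vt = 0.335 × 153 = 51.255 m and 2√(Dt) = 2√(0.0166 × 153) = 3.187 m.
Argument (x−vt)/(2√(Dt)) = (47.4 − 51.255)/3.187 = -1.210; ½·erfc(-1.210) = 0.9565.
C = 994 × 0.9565 = 951 mg/L.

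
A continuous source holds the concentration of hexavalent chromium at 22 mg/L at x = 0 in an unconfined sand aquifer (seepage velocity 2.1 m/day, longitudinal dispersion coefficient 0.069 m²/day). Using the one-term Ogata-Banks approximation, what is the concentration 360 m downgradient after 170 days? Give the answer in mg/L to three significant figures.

5.89 mg/L

For a continuous step input, C/C₀ ≈ ½·erfc((x−vt)/(2√(Dt))).
vt = 2.1 × 170 = 357 m and 2√(Dt) = 2√(0.069 × 170) = 6.850 m.
Argument (x−vt)/(2√(Dt)) = (360 − 357)/6.850 = 0.4380; ½·erfc(0.4380) = 0.2678.
C = 22 × 0.2678 = 5.89 mg/L.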